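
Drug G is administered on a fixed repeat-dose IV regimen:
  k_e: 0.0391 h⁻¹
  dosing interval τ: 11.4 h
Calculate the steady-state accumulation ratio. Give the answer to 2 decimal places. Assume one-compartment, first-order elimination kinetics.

e^(−kτ) = e^(−0.03910 × 11.4) = 0.6404
Accumulation ratio R = 1 / (1 − e^(−kτ)) = 1 / (1 − 0.6404) = 2.781

2.78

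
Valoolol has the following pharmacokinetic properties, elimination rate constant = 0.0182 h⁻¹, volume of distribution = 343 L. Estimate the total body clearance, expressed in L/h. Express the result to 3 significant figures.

6.24 L/h

CL = k × Vd = 0.0182 × 343 = 6.243 L/h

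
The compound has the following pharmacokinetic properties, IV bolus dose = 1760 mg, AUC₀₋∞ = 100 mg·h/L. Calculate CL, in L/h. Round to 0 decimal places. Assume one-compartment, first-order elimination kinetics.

18 L/h

CL = Dose / AUC = 1760 / 100 = 17.60 L/h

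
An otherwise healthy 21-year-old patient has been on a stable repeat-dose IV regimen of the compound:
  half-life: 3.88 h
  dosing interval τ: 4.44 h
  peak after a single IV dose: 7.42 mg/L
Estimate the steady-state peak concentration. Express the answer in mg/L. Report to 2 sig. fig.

14 mg/L

k = ln2 / t½ = 0.693147 / 3.88 = 0.1786 h⁻¹
e^(−kτ) = e^(−0.1786 × 4.44) = 0.4525
Accumulation ratio R = 1 / (1 − e^(−kτ)) = 1 / (1 − 0.4525) = 1.826
Steady-state peak = C₀ × R = 7.42 × 1.826 = 13.55 mg/L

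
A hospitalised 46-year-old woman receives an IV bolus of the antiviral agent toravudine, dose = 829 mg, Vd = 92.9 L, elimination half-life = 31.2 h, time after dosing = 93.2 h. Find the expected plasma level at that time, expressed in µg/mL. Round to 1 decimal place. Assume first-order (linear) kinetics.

1.1 µg/mL

C₀ = Dose / Vd = 829.0 / 92.9 = 8.924 mg/L
k = ln2 / t½ = 0.693147 / 31.2 = 0.02222 h⁻¹
C = C₀ · e^(−k·t) = 8.924 × e^(−0.02222 × 93.2)
  = 8.924 × 0.1261 = 1.125 mg/L
(1.125 mg/L = 1.125 µg/mL)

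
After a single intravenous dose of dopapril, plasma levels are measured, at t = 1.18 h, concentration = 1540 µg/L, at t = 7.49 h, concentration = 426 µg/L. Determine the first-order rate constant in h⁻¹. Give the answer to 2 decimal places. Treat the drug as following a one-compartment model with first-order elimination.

k = ln(C₁/C₂) / (t₂ − t₁) = ln(1540/426) / (7.49 − 1.18)
  = 1.285 / 6.310 = 0.2036 h⁻¹

0.20 h⁻¹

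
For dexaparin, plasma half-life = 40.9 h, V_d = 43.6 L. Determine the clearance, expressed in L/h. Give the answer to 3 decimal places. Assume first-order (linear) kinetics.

k = ln2 / t½ = 0.693147 / 40.9 = 0.01695 h⁻¹
CL = k × Vd = 0.01695 × 43.6 = 0.7390 L/h

0.739 L/h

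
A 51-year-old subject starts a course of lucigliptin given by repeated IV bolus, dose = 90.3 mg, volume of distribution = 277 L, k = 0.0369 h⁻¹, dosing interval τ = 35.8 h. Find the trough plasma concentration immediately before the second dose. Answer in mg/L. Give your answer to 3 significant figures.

C₀ per dose = Dose / Vd = 90.3 / 277 = 0.3260 mg/L
Fraction remaining after one interval: r = e^(−kτ) = e^(−0.03690 × 35.8) = 0.2669
Before dose 2, 1 dose has been given (aged 1τ).
C_trough = C₀ × r = 0.3260 × 0.2669 = 0.08701 mg/L

0.0870 mg/L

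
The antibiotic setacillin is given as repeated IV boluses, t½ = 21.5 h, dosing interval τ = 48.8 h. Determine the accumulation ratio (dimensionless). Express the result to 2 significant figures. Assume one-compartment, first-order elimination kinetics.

1.3

k = ln2 / t½ = 0.693147 / 21.5 = 0.03224 h⁻¹
e^(−kτ) = e^(−0.03224 × 48.8) = 0.2074
Accumulation ratio R = 1 / (1 − e^(−kτ)) = 1 / (1 − 0.2074) = 1.262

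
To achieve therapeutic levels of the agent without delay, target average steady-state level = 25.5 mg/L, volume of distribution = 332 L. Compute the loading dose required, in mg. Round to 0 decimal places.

LD = Css × Vd = 25.5 × 332 = 8466 mg

8466 mg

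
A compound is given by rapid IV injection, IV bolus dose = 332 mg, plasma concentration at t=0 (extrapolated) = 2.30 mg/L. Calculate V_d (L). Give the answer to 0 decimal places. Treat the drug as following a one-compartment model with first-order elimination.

144 L

Vd = Dose / C₀ = 332.0 / 2.30 = 144.3 L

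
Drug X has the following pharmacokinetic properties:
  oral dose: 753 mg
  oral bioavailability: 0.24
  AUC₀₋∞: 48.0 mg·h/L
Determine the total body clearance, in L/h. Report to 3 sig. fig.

3.77 L/h

CL = F·Dose / AUC = 0.24 × 753 / 48.0 = 3.765 L/h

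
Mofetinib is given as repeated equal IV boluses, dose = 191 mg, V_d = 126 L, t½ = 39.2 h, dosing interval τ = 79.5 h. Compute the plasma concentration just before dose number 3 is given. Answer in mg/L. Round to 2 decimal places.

0.46 mg/L

C₀ per dose = Dose / Vd = 191 / 126 = 1.516 mg/L
k = ln2 / t½ = 0.693147 / 39.2 = 0.01768 h⁻¹
Fraction remaining after one interval: r = e^(−kτ) = e^(−0.01768 × 79.5) = 0.2452
Before dose 3, 2 doses have been given (aged 1τ, 2τ).
C_trough = C₀ × (r + r²) = 1.516 × (0.2452 + 0.06012) = 0.4629 mg/L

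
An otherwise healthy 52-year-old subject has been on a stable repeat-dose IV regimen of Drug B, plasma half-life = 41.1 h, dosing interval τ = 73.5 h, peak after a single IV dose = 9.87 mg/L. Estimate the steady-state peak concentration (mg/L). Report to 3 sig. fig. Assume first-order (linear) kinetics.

k = ln2 / t½ = 0.693147 / 41.1 = 0.01686 h⁻¹
e^(−kτ) = e^(−0.01686 × 73.5) = 0.2896
Accumulation ratio R = 1 / (1 − e^(−kτ)) = 1 / (1 − 0.2896) = 1.408
Steady-state peak = C₀ × R = 9.87 × 1.408 = 13.90 mg/L

13.9 mg/L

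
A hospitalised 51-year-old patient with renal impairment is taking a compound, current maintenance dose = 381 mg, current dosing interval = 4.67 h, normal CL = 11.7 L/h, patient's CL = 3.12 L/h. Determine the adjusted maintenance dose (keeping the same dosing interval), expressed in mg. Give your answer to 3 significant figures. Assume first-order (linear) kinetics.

To keep the same average steady-state level, dosing rate must scale with clearance.
CL ratio = 3.12 / 11.7 = 0.2667
New dose (same interval) = 381 × 0.2667 = 101.6 mg

102 mg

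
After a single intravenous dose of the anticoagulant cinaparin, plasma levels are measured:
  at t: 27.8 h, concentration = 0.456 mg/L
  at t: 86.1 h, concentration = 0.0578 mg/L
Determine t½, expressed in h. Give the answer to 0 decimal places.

20 h

k = ln(C₁/C₂) / (t₂ − t₁) = ln(0.456/0.0578) / (86.1 − 27.8)
  = 2.066 / 58.30 = 0.03544 h⁻¹
t½ = ln2 / k = 0.693147 / 0.03544 = 19.56 h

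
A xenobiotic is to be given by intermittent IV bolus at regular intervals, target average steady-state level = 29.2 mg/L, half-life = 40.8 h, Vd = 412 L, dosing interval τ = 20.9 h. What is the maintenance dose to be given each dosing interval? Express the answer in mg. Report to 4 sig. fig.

k = ln2 / t½ = 0.693147 / 40.8 = 0.01699 h⁻¹
CL = k × Vd = 0.01699 × 412 = 7.000 L/h
At steady state, Dose/τ = Css × CL.
Dose = Css × CL × τ = 29.2 × 7.000 × 20.9 = 4272 mg

4272 mg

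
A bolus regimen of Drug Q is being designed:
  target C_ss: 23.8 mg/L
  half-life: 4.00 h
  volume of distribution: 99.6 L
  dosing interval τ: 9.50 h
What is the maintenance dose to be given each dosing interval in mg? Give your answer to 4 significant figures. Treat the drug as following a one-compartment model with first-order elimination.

3902 mg

k = ln2 / t½ = 0.693147 / 4.00 = 0.1733 h⁻¹
CL = k × Vd = 0.1733 × 99.6 = 17.26 L/h
At steady state, Dose/τ = Css × CL.
Dose = Css × CL × τ = 23.8 × 17.26 × 9.50 = 3902 mg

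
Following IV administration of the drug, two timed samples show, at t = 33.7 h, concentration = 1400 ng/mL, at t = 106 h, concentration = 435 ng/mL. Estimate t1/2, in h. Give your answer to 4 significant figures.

k = ln(C₁/C₂) / (t₂ − t₁) = ln(1400/435) / (106 − 33.7)
  = 1.169 / 72.30 = 0.01617 h⁻¹
t½ = ln2 / k = 0.693147 / 0.01617 = 42.87 h

42.87 h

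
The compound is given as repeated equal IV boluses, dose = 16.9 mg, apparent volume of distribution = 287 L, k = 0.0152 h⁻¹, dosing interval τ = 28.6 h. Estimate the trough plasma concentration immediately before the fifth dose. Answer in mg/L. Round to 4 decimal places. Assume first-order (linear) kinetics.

C₀ per dose = Dose / Vd = 16.9 / 287 = 0.05889 mg/L
Fraction remaining after one interval: r = e^(−kτ) = e^(−0.01520 × 28.6) = 0.6474
Before dose 5, 4 doses have been given (aged 1τ, 2τ, 3τ, 4τ).
C_trough = C₀ × (r + r² + … + r^4) = C₀ × r(1−r^4)/(1−r)
        = 0.05889 × 0.6474 × (1 − 0.1757) / (1 − 0.6474) = 0.08913 mg/L

0.0891 mg/L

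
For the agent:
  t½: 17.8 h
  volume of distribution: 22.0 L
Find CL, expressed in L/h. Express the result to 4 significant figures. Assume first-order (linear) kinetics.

0.8567 L/h

k = ln2 / t½ = 0.693147 / 17.8 = 0.03894 h⁻¹
CL = k × Vd = 0.03894 × 22.0 = 0.8567 L/h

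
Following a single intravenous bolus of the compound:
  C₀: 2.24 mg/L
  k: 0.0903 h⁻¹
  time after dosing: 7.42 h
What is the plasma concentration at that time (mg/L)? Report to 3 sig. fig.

C = C₀ · e^(−k·t) = 2.240 × e^(−0.09030 × 7.42)
  = 2.240 × 0.5117 = 1.146 mg/L

1.15 mg/L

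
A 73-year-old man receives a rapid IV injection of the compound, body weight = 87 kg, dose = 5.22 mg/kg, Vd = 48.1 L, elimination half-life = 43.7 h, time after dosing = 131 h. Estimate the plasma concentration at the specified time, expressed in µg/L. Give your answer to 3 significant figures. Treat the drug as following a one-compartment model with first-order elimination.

Total dose = 5.22 × 87 = 454.1 mg
C₀ = Dose / Vd = 454.1 / 48.1 = 9.441 mg/L
k = ln2 / t½ = 0.693147 / 43.7 = 0.01586 h⁻¹
C = C₀ · e^(−k·t) = 9.441 × e^(−0.01586 × 131)
  = 9.441 × 0.1252 = 1.182 mg/L
Convert: 1.182 mg/L × 1000 = 1182 µg/L

1180 µg/L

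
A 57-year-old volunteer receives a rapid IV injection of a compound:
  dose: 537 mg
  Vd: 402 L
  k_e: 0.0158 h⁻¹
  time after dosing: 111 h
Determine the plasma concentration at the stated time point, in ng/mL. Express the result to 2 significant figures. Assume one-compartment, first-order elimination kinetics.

230 ng/mL

C₀ = Dose / Vd = 537.0 / 402 = 1.336 mg/L
C = C₀ · e^(−k·t) = 1.336 × e^(−0.01580 × 111)
  = 1.336 × 0.1731 = 0.2313 mg/L
Convert: 0.2313 mg/L × 1000 = 231.3 ng/mL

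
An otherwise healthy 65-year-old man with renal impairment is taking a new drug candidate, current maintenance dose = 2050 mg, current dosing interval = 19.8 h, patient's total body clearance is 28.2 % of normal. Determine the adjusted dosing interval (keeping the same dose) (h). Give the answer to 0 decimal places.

70 h

To keep the same average steady-state level, dosing rate must scale with clearance.
CL ratio = 28.2 / 100 = 0.2820
New interval (same dose) = 19.8 / 0.2820 = 70.21 h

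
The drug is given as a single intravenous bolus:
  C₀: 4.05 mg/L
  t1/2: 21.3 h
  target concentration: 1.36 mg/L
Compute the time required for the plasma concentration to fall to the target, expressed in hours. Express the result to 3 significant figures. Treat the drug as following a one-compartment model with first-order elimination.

33.5 h

k = ln2 / t½ = 0.693147 / 21.3 = 0.03254 h⁻¹
t = ln(C₀ / C) / k = ln(4.050 / 1.36) / 0.03254
  = ln(2.978) / 0.03254 = 1.091 / 0.03254 = 33.53 h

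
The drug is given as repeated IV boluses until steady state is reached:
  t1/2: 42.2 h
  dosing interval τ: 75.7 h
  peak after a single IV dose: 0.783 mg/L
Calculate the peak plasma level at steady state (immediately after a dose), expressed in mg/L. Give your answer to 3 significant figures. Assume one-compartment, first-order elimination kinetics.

k = ln2 / t½ = 0.693147 / 42.2 = 0.01643 h⁻¹
e^(−kτ) = e^(−0.01643 × 75.7) = 0.2883
Accumulation ratio R = 1 / (1 − e^(−kτ)) = 1 / (1 − 0.2883) = 1.405
Steady-state peak = C₀ × R = 0.783 × 1.405 = 1.100 mg/L

1.10 mg/L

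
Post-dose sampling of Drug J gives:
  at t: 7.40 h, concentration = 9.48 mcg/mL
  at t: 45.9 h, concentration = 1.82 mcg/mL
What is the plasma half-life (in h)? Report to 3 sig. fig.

k = ln(C₁/C₂) / (t₂ − t₁) = ln(9.48/1.82) / (45.9 − 7.40)
  = 1.650 / 38.50 = 0.04286 h⁻¹
t½ = ln2 / k = 0.693147 / 0.04286 = 16.17 h

16.2 h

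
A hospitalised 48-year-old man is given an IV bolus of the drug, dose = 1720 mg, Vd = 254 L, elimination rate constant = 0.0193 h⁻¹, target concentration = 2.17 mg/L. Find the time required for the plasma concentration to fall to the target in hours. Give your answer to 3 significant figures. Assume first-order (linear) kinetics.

59.0 h

C₀ = Dose / Vd = 1720 / 254 = 6.772 mg/L
t = ln(C₀ / C) / k = ln(6.772 / 2.17) / 0.01930
  = ln(3.121) / 0.01930 = 1.138 / 0.01930 = 58.96 h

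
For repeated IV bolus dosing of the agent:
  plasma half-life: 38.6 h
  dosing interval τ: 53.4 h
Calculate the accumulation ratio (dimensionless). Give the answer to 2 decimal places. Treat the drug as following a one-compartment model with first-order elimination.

1.62

k = ln2 / t½ = 0.693147 / 38.6 = 0.01796 h⁻¹
e^(−kτ) = e^(−0.01796 × 53.4) = 0.3833
Accumulation ratio R = 1 / (1 − e^(−kτ)) = 1 / (1 − 0.3833) = 1.622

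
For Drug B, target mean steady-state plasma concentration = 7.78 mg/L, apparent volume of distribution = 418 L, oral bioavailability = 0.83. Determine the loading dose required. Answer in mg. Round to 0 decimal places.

LD = Css × Vd / F = 7.78 × 418 / 0.83 = 3918 mg

3918 mg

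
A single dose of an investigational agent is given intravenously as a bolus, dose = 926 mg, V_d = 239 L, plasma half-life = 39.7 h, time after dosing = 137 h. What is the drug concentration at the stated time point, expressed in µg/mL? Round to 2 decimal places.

C₀ = Dose / Vd = 926.0 / 239 = 3.874 mg/L
k = ln2 / t½ = 0.693147 / 39.7 = 0.01746 h⁻¹
C = C₀ · e^(−k·t) = 3.874 × e^(−0.01746 × 137)
  = 3.874 × 0.09144 = 0.3542 mg/L
(0.3542 mg/L = 0.3542 µg/mL)

0.35 µg/mL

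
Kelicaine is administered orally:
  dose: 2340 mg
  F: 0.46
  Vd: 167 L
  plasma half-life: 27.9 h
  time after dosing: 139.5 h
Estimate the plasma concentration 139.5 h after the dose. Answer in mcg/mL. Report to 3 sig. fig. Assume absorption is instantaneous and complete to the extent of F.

0.201 mcg/mL

Amount reaching circulation = F × Dose = 0.46 × 2340 = 1076 mg
C₀ = F·Dose / Vd = 1076 / 167 = 6.443 mg/L
k = ln2 / t½ = 0.693147 / 27.9 = 0.02484 h⁻¹
t / t½ = 139.5 / 27.9 = 5 half-lives
C = C₀ × (1/2)^5 = 6.443 × 0.03125 = 0.2013 mg/L
(0.2013 mg/L = 0.2013 mcg/mL)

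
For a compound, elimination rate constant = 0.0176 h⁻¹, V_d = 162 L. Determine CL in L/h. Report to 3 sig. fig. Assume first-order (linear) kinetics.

CL = k × Vd = 0.0176 × 162 = 2.851 L/h

2.85 L/h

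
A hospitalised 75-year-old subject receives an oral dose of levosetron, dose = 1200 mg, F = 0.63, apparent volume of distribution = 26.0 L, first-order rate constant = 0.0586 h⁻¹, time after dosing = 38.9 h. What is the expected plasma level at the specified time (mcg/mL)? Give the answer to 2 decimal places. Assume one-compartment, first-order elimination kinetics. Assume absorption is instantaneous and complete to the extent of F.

2.98 mcg/mL

Amount reaching circulation = F × Dose = 0.63 × 1200 = 756.0 mg
C₀ = F·Dose / Vd = 756.0 / 26.0 = 29.08 mg/L
C = C₀ · e^(−k·t) = 29.08 × e^(−0.05860 × 38.9)
  = 29.08 × 0.1023 = 2.975 mg/L
(2.975 mg/L = 2.975 mcg/mL)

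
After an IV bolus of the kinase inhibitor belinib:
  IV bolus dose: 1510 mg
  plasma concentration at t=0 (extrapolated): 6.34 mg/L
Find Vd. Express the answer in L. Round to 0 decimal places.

Vd = Dose / C₀ = 1510 / 6.34 = 238.2 L

238 L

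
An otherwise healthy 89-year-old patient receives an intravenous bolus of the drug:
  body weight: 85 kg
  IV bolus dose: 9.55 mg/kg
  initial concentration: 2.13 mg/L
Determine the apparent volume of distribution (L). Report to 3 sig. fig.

Dose = 9.55 × 85 = 811.8 mg
Vd = Dose / C₀ = 811.8 / 2.13 = 381.1 L

381 L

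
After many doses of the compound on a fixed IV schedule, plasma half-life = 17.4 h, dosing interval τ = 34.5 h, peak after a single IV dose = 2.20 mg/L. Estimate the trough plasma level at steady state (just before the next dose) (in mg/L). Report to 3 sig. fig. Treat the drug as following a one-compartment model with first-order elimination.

k = ln2 / t½ = 0.693147 / 17.4 = 0.03984 h⁻¹
e^(−kτ) = e^(−0.03984 × 34.5) = 0.2530
Accumulation ratio R = 1 / (1 − e^(−kτ)) = 1 / (1 − 0.2530) = 1.339
Steady-state trough = C₀ × R × e^(−kτ) = 2.20 × 1.339 × 0.2530 = 0.7453 mg/L

0.745 mg/L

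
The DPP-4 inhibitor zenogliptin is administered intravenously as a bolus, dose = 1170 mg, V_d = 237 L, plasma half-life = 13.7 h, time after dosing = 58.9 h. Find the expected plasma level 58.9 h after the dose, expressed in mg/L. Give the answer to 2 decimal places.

0.25 mg/L

C₀ = Dose / Vd = 1170 / 237 = 4.937 mg/L
k = ln2 / t½ = 0.693147 / 13.7 = 0.05059 h⁻¹
C = C₀ · e^(−k·t) = 4.937 × e^(−0.05059 × 58.9)
  = 4.937 × 0.05081 = 0.2508 mg/L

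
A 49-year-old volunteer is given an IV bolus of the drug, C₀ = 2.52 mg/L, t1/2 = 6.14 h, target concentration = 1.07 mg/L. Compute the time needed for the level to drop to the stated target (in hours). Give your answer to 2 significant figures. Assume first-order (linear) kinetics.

7.6 h

k = ln2 / t½ = 0.693147 / 6.14 = 0.1129 h⁻¹
t = ln(C₀ / C) / k = ln(2.520 / 1.07) / 0.1129
  = ln(2.355) / 0.1129 = 0.8565 / 0.1129 = 7.586 h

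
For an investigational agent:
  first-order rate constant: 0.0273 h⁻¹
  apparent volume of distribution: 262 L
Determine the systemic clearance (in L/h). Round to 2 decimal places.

7.15 L/h

CL = k × Vd = 0.0273 × 262 = 7.153 L/h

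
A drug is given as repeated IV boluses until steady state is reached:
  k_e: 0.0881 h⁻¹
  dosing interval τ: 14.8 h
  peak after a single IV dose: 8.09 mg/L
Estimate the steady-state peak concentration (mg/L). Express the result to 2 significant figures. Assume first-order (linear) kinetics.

e^(−kτ) = e^(−0.08810 × 14.8) = 0.2715
Accumulation ratio R = 1 / (1 − e^(−kτ)) = 1 / (1 − 0.2715) = 1.373
Steady-state peak = C₀ × R = 8.09 × 1.373 = 11.11 mg/L

11 mg/L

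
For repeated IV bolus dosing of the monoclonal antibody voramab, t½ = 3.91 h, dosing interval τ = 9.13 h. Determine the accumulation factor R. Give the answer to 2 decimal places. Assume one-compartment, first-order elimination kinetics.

1.25

k = ln2 / t½ = 0.693147 / 3.91 = 0.1773 h⁻¹
e^(−kτ) = e^(−0.1773 × 9.13) = 0.1981
Accumulation ratio R = 1 / (1 − e^(−kτ)) = 1 / (1 − 0.1981) = 1.247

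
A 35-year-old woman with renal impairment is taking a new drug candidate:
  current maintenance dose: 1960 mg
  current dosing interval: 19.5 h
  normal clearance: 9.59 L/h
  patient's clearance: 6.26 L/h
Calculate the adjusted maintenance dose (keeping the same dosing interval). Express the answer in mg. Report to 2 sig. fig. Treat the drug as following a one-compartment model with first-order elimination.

1300 mg

To keep the same average steady-state level, dosing rate must scale with clearance.
CL ratio = 6.26 / 9.59 = 0.6528
New dose (same interval) = 1960 × 0.6528 = 1279 mg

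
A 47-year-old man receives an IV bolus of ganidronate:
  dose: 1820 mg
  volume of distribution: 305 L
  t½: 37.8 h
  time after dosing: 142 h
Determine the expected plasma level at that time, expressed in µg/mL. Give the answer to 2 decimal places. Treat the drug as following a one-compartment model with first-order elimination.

0.44 µg/mL

C₀ = Dose / Vd = 1820 / 305 = 5.967 mg/L
k = ln2 / t½ = 0.693147 / 37.8 = 0.01834 h⁻¹
C = C₀ · e^(−k·t) = 5.967 × e^(−0.01834 × 142)
  = 5.967 × 0.07396 = 0.4413 mg/L
(0.4413 mg/L = 0.4413 µg/mL)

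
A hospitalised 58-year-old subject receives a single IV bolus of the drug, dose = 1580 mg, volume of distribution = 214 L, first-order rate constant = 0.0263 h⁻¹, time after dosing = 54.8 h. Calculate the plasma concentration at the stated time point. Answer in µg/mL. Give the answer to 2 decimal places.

1.75 µg/mL

C₀ = Dose / Vd = 1580 / 214 = 7.383 mg/L
C = C₀ · e^(−k·t) = 7.383 × e^(−0.02630 × 54.8)
  = 7.383 × 0.2366 = 1.747 mg/L
(1.747 mg/L = 1.747 µg/mL)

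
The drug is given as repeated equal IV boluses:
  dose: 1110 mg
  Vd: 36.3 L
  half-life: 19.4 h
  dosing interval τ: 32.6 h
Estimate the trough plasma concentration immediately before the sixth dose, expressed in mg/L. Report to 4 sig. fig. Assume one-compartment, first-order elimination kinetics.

13.83 mg/L

C₀ per dose = Dose / Vd = 1110 / 36.3 = 30.58 mg/L
k = ln2 / t½ = 0.693147 / 19.4 = 0.03573 h⁻¹
Fraction remaining after one interval: r = e^(−kτ) = e^(−0.03573 × 32.6) = 0.3120
Before dose 6, 5 doses have been given (aged 1τ, 2τ, 3τ, 4τ, 5τ).
C_trough = C₀ × (r + r² + … + r^5) = C₀ × r(1−r^5)/(1−r)
        = 30.58 × 0.3120 × (1 − 0.002956) / (1 − 0.3120) = 13.83 mg/L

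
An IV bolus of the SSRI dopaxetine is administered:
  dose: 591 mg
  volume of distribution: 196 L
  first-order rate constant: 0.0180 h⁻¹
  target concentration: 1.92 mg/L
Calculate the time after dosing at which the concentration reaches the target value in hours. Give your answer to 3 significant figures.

25.1 h

C₀ = Dose / Vd = 591.0 / 196 = 3.015 mg/L
t = ln(C₀ / C) / k = ln(3.015 / 1.92) / 0.01800
  = ln(1.570) / 0.01800 = 0.4511 / 0.01800 = 25.06 h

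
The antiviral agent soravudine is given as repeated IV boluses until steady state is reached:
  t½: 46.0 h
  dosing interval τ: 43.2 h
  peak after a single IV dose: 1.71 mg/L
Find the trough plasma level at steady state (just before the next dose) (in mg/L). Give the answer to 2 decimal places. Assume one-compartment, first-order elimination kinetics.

k = ln2 / t½ = 0.693147 / 46.0 = 0.01507 h⁻¹
e^(−kτ) = e^(−0.01507 × 43.2) = 0.5215
Accumulation ratio R = 1 / (1 − e^(−kτ)) = 1 / (1 − 0.5215) = 2.090
Steady-state trough = C₀ × R × e^(−kτ) = 1.71 × 2.090 × 0.5215 = 1.864 mg/L

1.86 mg/L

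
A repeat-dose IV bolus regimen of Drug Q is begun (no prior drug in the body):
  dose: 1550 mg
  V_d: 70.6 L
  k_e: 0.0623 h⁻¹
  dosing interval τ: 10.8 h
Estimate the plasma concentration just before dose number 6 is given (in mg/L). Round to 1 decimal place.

22.1 mg/L

C₀ per dose = Dose / Vd = 1550 / 70.6 = 21.95 mg/L
Fraction remaining after one interval: r = e^(−kτ) = e^(−0.06230 × 10.8) = 0.5103
Before dose 6, 5 doses have been given (aged 1τ, 2τ, 3τ, 4τ, 5τ).
C_trough = C₀ × (r + r² + … + r^5) = C₀ × r(1−r^5)/(1−r)
        = 21.95 × 0.5103 × (1 − 0.03460) / (1 − 0.5103) = 22.08 mg/L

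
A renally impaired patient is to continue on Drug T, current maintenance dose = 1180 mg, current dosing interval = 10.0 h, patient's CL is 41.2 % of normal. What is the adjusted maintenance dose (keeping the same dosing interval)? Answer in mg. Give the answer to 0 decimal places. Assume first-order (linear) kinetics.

To keep the same average steady-state level, dosing rate must scale with clearance.
CL ratio = 41.2 / 100 = 0.4120
New dose (same interval) = 1180 × 0.4120 = 486.2 mg

486 mg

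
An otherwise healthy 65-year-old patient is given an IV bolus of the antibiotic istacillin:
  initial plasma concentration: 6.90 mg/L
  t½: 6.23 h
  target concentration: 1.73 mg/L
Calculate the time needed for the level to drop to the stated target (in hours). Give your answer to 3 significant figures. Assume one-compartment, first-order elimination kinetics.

12.4 h

k = ln2 / t½ = 0.693147 / 6.23 = 0.1113 h⁻¹
t = ln(C₀ / C) / k = ln(6.900 / 1.73) / 0.1113
  = ln(3.988) / 0.1113 = 1.383 / 0.1113 = 12.43 h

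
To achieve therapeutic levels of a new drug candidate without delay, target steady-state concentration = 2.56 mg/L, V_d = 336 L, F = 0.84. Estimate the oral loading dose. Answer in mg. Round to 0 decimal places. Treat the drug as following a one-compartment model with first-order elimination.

LD = Css × Vd / F = 2.56 × 336 / 0.84 = 1024 mg

1024 mg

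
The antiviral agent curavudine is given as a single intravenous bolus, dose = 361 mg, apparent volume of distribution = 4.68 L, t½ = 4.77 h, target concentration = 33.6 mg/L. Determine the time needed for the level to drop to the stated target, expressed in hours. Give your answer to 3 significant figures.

5.72 h

C₀ = Dose / Vd = 361.0 / 4.68 = 77.14 mg/L
k = ln2 / t½ = 0.693147 / 4.77 = 0.1453 h⁻¹
t = ln(C₀ / C) / k = ln(77.14 / 33.6) / 0.1453
  = ln(2.296) / 0.1453 = 0.8312 / 0.1453 = 5.721 h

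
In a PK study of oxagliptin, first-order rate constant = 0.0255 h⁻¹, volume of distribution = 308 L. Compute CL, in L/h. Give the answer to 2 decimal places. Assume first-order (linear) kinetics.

CL = k × Vd = 0.0255 × 308 = 7.854 L/h

7.85 L/h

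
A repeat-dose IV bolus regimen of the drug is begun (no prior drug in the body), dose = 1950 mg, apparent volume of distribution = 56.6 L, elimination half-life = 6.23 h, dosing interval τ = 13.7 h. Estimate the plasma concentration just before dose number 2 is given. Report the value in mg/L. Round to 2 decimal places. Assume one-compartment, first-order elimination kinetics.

C₀ per dose = Dose / Vd = 1950 / 56.6 = 34.45 mg/L
k = ln2 / t½ = 0.693147 / 6.23 = 0.1113 h⁻¹
Fraction remaining after one interval: r = e^(−kτ) = e^(−0.1113 × 13.7) = 0.2177
Before dose 2, 1 dose has been given (aged 1τ).
C_trough = C₀ × r = 34.45 × 0.2177 = 7.500 mg/L

7.50 mg/L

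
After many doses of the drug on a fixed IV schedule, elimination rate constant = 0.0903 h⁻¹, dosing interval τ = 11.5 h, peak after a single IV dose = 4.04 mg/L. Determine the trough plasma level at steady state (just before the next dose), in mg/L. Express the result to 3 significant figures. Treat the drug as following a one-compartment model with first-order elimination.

e^(−kτ) = e^(−0.09030 × 11.5) = 0.3540
Accumulation ratio R = 1 / (1 − e^(−kτ)) = 1 / (1 − 0.3540) = 1.548
Steady-state trough = C₀ × R × e^(−kτ) = 4.04 × 1.548 × 0.3540 = 2.214 mg/L

2.21 mg/L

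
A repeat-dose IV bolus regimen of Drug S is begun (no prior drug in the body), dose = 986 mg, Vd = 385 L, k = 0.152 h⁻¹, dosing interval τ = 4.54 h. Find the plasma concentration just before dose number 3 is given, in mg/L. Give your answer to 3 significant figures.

1.93 mg/L

C₀ per dose = Dose / Vd = 986 / 385 = 2.561 mg/L
Fraction remaining after one interval: r = e^(−kτ) = e^(−0.1520 × 4.54) = 0.5015
Before dose 3, 2 doses have been given (aged 1τ, 2τ).
C_trough = C₀ × (r + r²) = 2.561 × (0.5015 + 0.2515) = 1.928 mg/L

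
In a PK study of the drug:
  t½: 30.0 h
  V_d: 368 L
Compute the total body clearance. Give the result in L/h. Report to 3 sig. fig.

8.50 L/h

k = ln2 / t½ = 0.693147 / 30.0 = 0.02310 h⁻¹
CL = k × Vd = 0.02310 × 368 = 8.501 L/h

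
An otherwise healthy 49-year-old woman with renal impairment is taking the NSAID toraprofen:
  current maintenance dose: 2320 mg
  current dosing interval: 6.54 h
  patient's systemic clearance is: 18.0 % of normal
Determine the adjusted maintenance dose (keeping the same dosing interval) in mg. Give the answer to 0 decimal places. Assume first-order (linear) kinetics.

To keep the same average steady-state level, dosing rate must scale with clearance.
CL ratio = 18.0 / 100 = 0.1800
New dose (same interval) = 2320 × 0.1800 = 417.6 mg

418 mg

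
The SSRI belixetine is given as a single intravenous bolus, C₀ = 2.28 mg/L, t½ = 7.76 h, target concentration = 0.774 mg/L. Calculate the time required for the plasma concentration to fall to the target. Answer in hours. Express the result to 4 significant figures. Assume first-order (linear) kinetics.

k = ln2 / t½ = 0.693147 / 7.76 = 0.08932 h⁻¹
t = ln(C₀ / C) / k = ln(2.280 / 0.774) / 0.08932
  = ln(2.946) / 0.08932 = 1.080 / 0.08932 = 12.09 h

12.09 h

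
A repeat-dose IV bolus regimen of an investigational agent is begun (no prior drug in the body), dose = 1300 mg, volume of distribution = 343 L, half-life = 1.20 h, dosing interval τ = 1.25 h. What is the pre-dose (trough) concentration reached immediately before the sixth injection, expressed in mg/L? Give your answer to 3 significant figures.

C₀ per dose = Dose / Vd = 1300 / 343 = 3.790 mg/L
k = ln2 / t½ = 0.693147 / 1.20 = 0.5776 h⁻¹
Fraction remaining after one interval: r = e^(−kτ) = e^(−0.5776 × 1.25) = 0.4858
Before dose 6, 5 doses have been given (aged 1τ, 2τ, 3τ, 4τ, 5τ).
C_trough = C₀ × (r + r² + … + r^5) = C₀ × r(1−r^5)/(1−r)
        = 3.790 × 0.4858 × (1 − 0.02706) / (1 − 0.4858) = 3.484 mg/L

3.48 mg/L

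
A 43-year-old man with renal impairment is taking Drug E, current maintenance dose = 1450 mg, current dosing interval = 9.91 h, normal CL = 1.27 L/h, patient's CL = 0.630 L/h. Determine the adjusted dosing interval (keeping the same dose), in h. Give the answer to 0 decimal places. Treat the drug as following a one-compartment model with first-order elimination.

To keep the same average steady-state level, dosing rate must scale with clearance.
CL ratio = 0.630 / 1.27 = 0.4961
New interval (same dose) = 9.91 / 0.4961 = 19.98 h

20 h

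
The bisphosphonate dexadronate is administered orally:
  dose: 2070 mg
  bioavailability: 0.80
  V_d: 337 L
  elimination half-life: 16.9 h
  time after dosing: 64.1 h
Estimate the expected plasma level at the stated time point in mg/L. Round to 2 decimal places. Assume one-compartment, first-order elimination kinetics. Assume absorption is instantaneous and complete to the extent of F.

Amount reaching circulation = F × Dose = 0.80 × 2070 = 1656 mg
C₀ = F·Dose / Vd = 1656 / 337 = 4.914 mg/L
k = ln2 / t½ = 0.693147 / 16.9 = 0.04101 h⁻¹
C = C₀ · e^(−k·t) = 4.914 × e^(−0.04101 × 64.1)
  = 4.914 × 0.07217 = 0.3546 mg/L

0.35 mg/L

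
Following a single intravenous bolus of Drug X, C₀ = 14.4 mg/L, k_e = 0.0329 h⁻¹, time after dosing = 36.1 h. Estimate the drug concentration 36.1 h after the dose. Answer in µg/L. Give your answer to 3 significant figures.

4390 µg/L

C = C₀ · e^(−k·t) = 14.40 × e^(−0.03290 × 36.1)
  = 14.40 × 0.3049 = 4.391 mg/L
Convert: 4.391 mg/L × 1000 = 4391 µg/L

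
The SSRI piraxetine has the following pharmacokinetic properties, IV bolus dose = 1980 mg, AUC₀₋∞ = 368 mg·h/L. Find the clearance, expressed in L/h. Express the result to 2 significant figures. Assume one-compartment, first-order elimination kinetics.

CL = Dose / AUC = 1980 / 368 = 5.380 L/h

5.4 L/h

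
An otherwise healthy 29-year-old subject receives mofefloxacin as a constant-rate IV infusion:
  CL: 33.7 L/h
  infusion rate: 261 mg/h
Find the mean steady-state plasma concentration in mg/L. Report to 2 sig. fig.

7.7 mg/L

At steady state Css = R₀ / CL = 261 / 33.70 = 7.745 mg/L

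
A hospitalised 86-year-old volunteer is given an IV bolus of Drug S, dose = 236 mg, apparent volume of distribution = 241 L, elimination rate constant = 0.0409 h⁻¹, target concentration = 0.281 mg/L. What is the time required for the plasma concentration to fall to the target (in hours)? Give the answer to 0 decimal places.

C₀ = Dose / Vd = 236.0 / 241 = 0.9793 mg/L
t = ln(C₀ / C) / k = ln(0.9793 / 0.281) / 0.04090
  = ln(3.485) / 0.04090 = 1.248 / 0.04090 = 30.51 h

31 h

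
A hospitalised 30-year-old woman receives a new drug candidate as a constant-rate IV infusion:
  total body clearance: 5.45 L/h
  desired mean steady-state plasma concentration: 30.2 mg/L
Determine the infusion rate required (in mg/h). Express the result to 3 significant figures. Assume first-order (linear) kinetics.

165 mg/h

At steady state, infusion rate R₀ = Css × CL = 30.2 × 5.450 = 164.6 mg/h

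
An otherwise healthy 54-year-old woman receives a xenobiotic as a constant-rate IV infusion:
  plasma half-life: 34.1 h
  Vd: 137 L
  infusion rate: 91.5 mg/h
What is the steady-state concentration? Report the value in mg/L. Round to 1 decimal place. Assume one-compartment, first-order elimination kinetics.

k = ln2 / t½ = 0.693147 / 34.1 = 0.02033 h⁻¹
CL = k × Vd = 0.02033 × 137 = 2.785 L/h
At steady state Css = R₀ / CL = 91.5 / 2.785 = 32.85 mg/L

32.9 mg/L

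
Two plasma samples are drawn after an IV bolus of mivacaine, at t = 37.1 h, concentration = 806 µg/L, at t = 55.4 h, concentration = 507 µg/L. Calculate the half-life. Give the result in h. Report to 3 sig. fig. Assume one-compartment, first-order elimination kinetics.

k = ln(C₁/C₂) / (t₂ − t₁) = ln(806/507) / (55.4 − 37.1)
  = 0.4636 / 18.30 = 0.02533 h⁻¹
t½ = ln2 / k = 0.693147 / 0.02533 = 27.36 h

27.4 h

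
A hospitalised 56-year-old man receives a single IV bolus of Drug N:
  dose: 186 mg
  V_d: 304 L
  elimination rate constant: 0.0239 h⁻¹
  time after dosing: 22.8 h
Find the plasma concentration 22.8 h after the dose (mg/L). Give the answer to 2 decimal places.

C₀ = Dose / Vd = 186.0 / 304 = 0.6118 mg/L
C = C₀ · e^(−k·t) = 0.6118 × e^(−0.02390 × 22.8)
  = 0.6118 × 0.5799 = 0.3548 mg/L

0.35 mg/L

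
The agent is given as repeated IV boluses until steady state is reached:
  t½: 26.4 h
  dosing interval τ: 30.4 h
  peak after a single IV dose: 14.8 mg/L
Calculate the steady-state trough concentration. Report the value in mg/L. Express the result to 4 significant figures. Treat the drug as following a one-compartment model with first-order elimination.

12.12 mg/L

k = ln2 / t½ = 0.693147 / 26.4 = 0.02626 h⁻¹
e^(−kτ) = e^(−0.02626 × 30.4) = 0.4501
Accumulation ratio R = 1 / (1 − e^(−kτ)) = 1 / (1 − 0.4501) = 1.819
Steady-state trough = C₀ × R × e^(−kτ) = 14.8 × 1.819 × 0.4501 = 12.12 mg/L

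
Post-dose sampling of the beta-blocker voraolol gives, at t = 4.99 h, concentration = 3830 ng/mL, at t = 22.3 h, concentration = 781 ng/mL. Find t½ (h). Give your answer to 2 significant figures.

k = ln(C₁/C₂) / (t₂ − t₁) = ln(3830/781) / (22.3 − 4.99)
  = 1.590 / 17.31 = 0.09185 h⁻¹
t½ = ln2 / k = 0.693147 / 0.09185 = 7.547 h

7.5 h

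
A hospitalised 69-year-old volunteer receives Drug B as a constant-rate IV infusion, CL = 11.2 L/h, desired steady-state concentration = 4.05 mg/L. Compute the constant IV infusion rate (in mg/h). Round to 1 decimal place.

At steady state, infusion rate R₀ = Css × CL = 4.05 × 11.20 = 45.36 mg/h

45.4 mg/h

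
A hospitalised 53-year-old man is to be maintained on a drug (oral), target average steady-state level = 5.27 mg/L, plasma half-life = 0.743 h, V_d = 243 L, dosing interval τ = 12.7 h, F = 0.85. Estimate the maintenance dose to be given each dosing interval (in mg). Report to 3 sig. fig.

17900 mg

k = ln2 / t½ = 0.693147 / 0.743 = 0.9329 h⁻¹
CL = k × Vd = 0.9329 × 243 = 226.7 L/h
At steady state, F × (Dose/τ) = Css × CL.
Dose = Css × CL × τ / F = 5.27 × 226.7 × 12.7 / 0.85 = 17850 mg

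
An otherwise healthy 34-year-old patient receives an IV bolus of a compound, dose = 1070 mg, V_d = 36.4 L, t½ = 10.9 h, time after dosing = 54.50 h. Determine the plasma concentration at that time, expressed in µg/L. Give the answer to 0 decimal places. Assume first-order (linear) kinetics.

919 µg/L

C₀ = Dose / Vd = 1070 / 36.4 = 29.40 mg/L
k = ln2 / t½ = 0.693147 / 10.9 = 0.06359 h⁻¹
t / t½ = 54.50 / 10.9 = 5 half-lives
C = C₀ × (1/2)^5 = 29.40 × 0.03125 = 0.9188 mg/L
Convert: 0.9188 mg/L × 1000 = 918.8 µg/L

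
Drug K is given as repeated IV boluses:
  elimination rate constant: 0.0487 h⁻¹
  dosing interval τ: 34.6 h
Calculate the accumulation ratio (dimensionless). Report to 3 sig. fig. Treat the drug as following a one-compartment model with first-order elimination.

1.23

e^(−kτ) = e^(−0.04870 × 34.6) = 0.1854
Accumulation ratio R = 1 / (1 − e^(−kτ)) = 1 / (1 − 0.1854) = 1.228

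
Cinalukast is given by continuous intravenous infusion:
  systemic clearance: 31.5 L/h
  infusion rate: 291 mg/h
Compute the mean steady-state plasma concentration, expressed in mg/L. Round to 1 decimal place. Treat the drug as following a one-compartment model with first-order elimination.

At steady state Css = R₀ / CL = 291 / 31.50 = 9.238 mg/L

9.2 mg/L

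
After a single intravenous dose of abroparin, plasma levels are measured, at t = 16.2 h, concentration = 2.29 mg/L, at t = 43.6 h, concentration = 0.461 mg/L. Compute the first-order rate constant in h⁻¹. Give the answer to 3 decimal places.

k = ln(C₁/C₂) / (t₂ − t₁) = ln(2.29/0.461) / (43.6 − 16.2)
  = 1.603 / 27.40 = 0.05850 h⁻¹

0.059 h⁻¹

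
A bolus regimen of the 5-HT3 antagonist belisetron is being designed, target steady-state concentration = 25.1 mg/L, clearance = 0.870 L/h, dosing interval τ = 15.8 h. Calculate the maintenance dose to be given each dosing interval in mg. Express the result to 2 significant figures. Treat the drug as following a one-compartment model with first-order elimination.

350 mg

At steady state, Dose/τ = Css × CL.
Dose = Css × CL × τ = 25.1 × 0.8700 × 15.8 = 345.0 mg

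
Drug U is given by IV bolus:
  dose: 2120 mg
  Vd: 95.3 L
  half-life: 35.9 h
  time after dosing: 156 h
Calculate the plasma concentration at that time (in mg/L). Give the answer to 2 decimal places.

C₀ = Dose / Vd = 2120 / 95.3 = 22.25 mg/L
k = ln2 / t½ = 0.693147 / 35.9 = 0.01931 h⁻¹
C = C₀ · e^(−k·t) = 22.25 × e^(−0.01931 × 156)
  = 22.25 × 0.04918 = 1.094 mg/L

1.09 mg/L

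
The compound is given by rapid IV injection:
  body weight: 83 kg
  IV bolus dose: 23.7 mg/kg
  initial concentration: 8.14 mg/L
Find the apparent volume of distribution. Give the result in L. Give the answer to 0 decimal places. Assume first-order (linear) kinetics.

Dose = 23.7 × 83 = 1967 mg
Vd = Dose / C₀ = 1967 / 8.14 = 241.6 L

242 L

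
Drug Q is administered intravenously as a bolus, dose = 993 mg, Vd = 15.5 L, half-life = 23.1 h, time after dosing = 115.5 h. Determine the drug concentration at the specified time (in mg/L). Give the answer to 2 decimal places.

C₀ = Dose / Vd = 993.0 / 15.5 = 64.06 mg/L
k = ln2 / t½ = 0.693147 / 23.1 = 0.03001 h⁻¹
t / t½ = 115.5 / 23.1 = 5 half-lives
C = C₀ × (1/2)^5 = 64.06 × 0.03125 = 2.002 mg/L

2.00 mg/L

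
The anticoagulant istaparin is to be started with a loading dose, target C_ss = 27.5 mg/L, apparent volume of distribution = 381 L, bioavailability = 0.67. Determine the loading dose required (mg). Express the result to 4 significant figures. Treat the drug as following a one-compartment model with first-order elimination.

15640 mg

LD = Css × Vd / F = 27.5 × 381 / 0.67 = 15640 mg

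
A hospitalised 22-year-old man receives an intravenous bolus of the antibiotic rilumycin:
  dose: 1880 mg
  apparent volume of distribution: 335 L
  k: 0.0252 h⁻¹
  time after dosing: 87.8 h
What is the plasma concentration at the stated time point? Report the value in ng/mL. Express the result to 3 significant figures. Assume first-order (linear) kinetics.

C₀ = Dose / Vd = 1880 / 335 = 5.612 mg/L
C = C₀ · e^(−k·t) = 5.612 × e^(−0.02520 × 87.8)
  = 5.612 × 0.1094 = 0.6140 mg/L
Convert: 0.6140 mg/L × 1000 = 614.0 ng/mL

614 ng/mL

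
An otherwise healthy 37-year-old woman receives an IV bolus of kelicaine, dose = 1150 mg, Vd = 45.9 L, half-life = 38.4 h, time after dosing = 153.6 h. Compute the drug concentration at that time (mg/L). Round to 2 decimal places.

C₀ = Dose / Vd = 1150 / 45.9 = 25.05 mg/L
k = ln2 / t½ = 0.693147 / 38.4 = 0.01805 h⁻¹
t / t½ = 153.6 / 38.4 = 4 half-lives
C = C₀ × (1/2)^4 = 25.05 × 0.06250 = 1.566 mg/L

1.57 mg/L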